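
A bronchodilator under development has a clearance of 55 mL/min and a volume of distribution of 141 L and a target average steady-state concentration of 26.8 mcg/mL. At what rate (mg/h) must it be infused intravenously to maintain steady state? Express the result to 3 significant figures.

88.4 mg/h

CL = 55 mL/min × 60/1000 = 3.300 L/h
At steady state, infusion rate equals elimination rate: rate in = CL × Css.
Rate = CL × Css = 3.300 × 26.8 = 88.44 mg/h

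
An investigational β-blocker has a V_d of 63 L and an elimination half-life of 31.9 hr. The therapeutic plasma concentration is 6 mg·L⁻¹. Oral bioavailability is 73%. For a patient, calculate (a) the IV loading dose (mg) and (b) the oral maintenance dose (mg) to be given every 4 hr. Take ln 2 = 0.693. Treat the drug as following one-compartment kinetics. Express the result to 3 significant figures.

LD = Vd × C = 63.00 × 6 = 378.0 mg
CL = 0.693 × Vd / t½ = 0.693 × 63.00 / 31.9 = 1.369 L/h
D = CL × Css × τ / F = 1.369 × 6 × 4 / 0.73 = 45.01 mg

(a) 378 mg; (b) 45.0 mg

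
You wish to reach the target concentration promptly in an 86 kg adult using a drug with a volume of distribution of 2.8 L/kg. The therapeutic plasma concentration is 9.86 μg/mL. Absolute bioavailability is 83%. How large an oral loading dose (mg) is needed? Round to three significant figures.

2860 mg

Total Vd = 2.8 × 86 = 240.8 L
The loading dose fills Vd to the target concentration.
LD = Vd × C / F = 240.8 × 9.860 / 0.83 = 2861 mg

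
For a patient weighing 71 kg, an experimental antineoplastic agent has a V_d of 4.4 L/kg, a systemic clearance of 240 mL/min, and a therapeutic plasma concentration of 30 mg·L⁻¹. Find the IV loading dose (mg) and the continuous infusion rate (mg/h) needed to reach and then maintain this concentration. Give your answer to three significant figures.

(a) 9370 mg; (b) 432 mg/h

Vd(total) = 71 kg × 4.4 L/kg = 312.4 L
Loading dose = Vd × C = 312.4 × 30 = 9372 mg
Convert clearance: 240 mL/min × 60 min/h ÷ 1000 mL/L = 14.40 L/h
Maintenance: replace elimination → rate = CL × Css = 14.40 × 30 = 432.0 mg/h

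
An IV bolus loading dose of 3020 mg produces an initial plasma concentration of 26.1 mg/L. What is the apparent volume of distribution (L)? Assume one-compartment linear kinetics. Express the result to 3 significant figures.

116 L

Immediately after an IV bolus, C₀ = Dose / Vd, so Vd = Dose / C₀.
Vd = 3020 / 26.1 = 115.7 L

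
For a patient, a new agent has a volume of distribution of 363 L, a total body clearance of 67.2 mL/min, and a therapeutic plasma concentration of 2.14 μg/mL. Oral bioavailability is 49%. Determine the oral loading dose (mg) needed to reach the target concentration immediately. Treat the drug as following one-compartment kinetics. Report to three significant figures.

1590 mg

LD = Vd × C / F = 363.0 × 2.140 / 0.49 = 1585 mg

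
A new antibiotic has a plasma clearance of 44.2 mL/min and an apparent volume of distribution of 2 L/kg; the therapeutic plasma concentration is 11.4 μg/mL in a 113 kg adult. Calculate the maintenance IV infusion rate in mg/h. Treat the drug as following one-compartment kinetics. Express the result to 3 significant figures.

30.2 mg/h

Convert clearance: 44.2 mL/min × 60 min/h ÷ 1000 mL/L = 2.652 L/h
Infusion rate = CL · Css = 2.652 L/h × 11.4 mg/L = 30.23 mg/h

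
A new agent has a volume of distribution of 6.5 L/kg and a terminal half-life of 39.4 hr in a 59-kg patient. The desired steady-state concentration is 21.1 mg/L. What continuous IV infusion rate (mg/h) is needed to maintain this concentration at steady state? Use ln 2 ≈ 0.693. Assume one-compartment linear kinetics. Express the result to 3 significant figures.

142 mg/h

Total Vd = 6.5 × 59 = 383.5 L
k = 0.693/39.4 = 0.01759 h⁻¹, so CL = k·Vd = 0.01759 × 383.5 = 6.746 L/h
Infusion rate = CL × Css = 6.746 × 21.1 = 142.3 mg/h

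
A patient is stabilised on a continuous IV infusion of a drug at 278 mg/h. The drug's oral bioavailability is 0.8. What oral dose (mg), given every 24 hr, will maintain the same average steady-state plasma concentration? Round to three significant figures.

To maintain the same Css, the systemic dosing rate must be unchanged: F·D/τ = infusion rate.
D = rate × τ / F = 278 × 24 / 0.8 = 8340 mg

8340 mg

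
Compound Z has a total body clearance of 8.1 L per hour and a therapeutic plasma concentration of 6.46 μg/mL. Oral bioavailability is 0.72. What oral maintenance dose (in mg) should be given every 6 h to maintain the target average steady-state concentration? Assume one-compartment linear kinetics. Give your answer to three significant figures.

D = CL × Css × τ / F = 8.100 × 6.46 × 6 / 0.72 = 436.1 mg

436 mg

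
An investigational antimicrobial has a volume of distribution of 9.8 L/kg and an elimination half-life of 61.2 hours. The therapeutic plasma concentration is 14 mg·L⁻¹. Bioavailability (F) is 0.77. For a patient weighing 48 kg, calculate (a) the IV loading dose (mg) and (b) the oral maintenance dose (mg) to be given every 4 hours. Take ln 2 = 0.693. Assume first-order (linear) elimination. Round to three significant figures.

(a) 6590 mg; (b) 387 mg

Total Vd = 9.8 × 48 = 470.4 L
LD = Vd × C = 470.4 × 14 = 6586 mg
CL = 0.693 × Vd / t½ = 0.693 × 470.4 / 61.2 = 5.327 L/h
D = CL × Css × τ / F = 5.327 × 14 × 4 / 0.77 = 387.4 mg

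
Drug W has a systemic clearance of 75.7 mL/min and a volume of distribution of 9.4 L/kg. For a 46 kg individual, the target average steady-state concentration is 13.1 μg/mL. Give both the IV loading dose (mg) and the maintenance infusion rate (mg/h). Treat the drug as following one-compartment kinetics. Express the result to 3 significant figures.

Total Vd = 9.4 × 46 = 432.4 L
Loading: fill Vd to C_target → 432.4 L × 13.1 mg/L = 5664 mg
Convert clearance: 75.7 mL/min × 60 min/h ÷ 1000 mL/L = 4.542 L/h
Maintenance infusion rate = CL × Css = 4.542 × 13.1 = 59.50 mg/h

(a) 5660 mg; (b) 59.5 mg/h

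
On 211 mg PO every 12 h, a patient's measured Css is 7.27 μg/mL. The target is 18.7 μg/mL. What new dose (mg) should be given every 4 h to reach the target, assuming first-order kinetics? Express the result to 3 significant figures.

181 mg

With linear kinetics, Css is proportional to dose rate (D/τ) at fixed clearance.
D₂ = D₁ × (Css,target / Css,current) × (τ₂/τ₁) = 211 × (18.7/7.27) × (4/12) = 180.9 mg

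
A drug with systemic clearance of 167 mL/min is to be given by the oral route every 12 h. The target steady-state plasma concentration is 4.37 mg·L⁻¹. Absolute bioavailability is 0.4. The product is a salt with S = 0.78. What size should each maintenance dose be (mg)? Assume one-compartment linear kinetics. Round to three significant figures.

1680 mg

CL = 167 mL/min = 167 × 0.06 = 10.02 L/h
D = CL × Css × τ / F / S = 10.02 × 4.37 × 12 / 0.4 / 0.78 = 1684 mg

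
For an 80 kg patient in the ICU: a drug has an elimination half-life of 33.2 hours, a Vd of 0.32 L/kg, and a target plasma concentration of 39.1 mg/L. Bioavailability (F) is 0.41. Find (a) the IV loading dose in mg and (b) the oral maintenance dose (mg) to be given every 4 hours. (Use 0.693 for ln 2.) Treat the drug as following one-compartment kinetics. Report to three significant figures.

Total Vd = 0.32 × 80 = 25.60 L
LD = Vd × C = 25.60 × 39.1 = 1001 mg
CL = 0.693 × Vd / t½ = 0.693 × 25.60 / 33.2 = 0.5344 L/h
D = CL × Css × τ / F = 0.5344 × 39.1 × 4 / 0.41 = 203.9 mg

(a) 1000 mg; (b) 204 mg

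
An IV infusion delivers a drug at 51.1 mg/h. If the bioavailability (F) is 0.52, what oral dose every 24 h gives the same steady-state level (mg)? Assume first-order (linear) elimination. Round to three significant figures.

2360 mg

To maintain the same Css, the systemic dosing rate must be unchanged: F·D/τ = infusion rate.
D = rate × τ / F = 51.1 × 24 / 0.52 = 2358 mg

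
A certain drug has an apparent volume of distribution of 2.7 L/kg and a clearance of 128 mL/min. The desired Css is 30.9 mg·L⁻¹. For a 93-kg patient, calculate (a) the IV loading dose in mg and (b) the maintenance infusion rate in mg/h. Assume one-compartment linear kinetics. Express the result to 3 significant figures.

(a) 7760 mg; (b) 237 mg/h

Vd(total) = 93 kg × 2.7 L/kg = 251.1 L
Loading: fill Vd to C_target → 251.1 L × 30.9 mg/L = 7759 mg
Convert clearance: 128 mL/min × 60 min/h ÷ 1000 mL/L = 7.680 L/h
Maintenance infusion rate = CL × Css = 7.680 × 30.9 = 237.3 mg/h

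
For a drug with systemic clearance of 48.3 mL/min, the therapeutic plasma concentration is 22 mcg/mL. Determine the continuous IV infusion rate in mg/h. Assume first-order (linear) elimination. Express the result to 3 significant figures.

63.8 mg/h

Convert clearance: 48.3 mL/min × 60 min/h ÷ 1000 mL/L = 2.898 L/h
Rate = CL × Css = 2.898 × 22 = 63.76 mg/h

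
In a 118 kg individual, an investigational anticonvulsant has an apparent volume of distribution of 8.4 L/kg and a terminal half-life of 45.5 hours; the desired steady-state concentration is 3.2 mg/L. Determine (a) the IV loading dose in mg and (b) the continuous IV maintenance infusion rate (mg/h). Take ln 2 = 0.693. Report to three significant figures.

Total Vd = 8.4 × 118 = 991.2 L
LD = Vd × C = 991.2 × 3.2 = 3172 mg
CL = 0.693 × Vd / t½ = 0.693 × 991.2 / 45.5 = 15.10 L/h
Infusion rate = CL × Css = 15.10 × 3.2 = 48.32 mg/h

(a) 3170 mg; (b) 48.3 mg/h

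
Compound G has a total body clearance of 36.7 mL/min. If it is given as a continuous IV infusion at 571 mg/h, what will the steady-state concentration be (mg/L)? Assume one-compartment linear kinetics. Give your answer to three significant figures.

CL = 36.7 mL/min = 36.7 × 0.06 = 2.202 L/h
Css = rate / CL = 571 / 2.202 = 259.3 mg/L

259 mg/L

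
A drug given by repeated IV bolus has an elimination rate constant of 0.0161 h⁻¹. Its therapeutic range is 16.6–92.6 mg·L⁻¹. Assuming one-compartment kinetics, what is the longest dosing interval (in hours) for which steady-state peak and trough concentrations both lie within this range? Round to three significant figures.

Between IV bolus doses, concentration decays as C = C₀·e^(−kτ), so C_peak/C_trough = e^(kτ).
τ_max = ln(C_peak/C_trough) / k = ln(92.6/16.6) / 0.01610 = 1.719 / 0.01610 = 106.8 h

107 h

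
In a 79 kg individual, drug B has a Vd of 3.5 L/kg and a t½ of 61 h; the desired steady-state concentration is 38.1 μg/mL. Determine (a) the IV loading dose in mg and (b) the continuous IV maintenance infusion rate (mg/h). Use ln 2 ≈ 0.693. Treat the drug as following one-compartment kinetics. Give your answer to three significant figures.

(a) 10500 mg; (b) 120 mg/h

Total Vd = 3.5 × 79 = 276.5 L
LD = Vd × C = 276.5 × 38.1 = 10530 mg
CL = 0.693 × Vd / t½ = 0.693 × 276.5 / 61 = 3.141 L/h
Infusion rate = CL × Css = 3.141 × 38.1 = 119.7 mg/h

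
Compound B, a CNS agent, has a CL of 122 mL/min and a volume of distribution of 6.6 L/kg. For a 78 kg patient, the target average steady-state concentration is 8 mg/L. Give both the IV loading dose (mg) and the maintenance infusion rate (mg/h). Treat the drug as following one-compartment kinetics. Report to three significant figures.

Vd(total) = 78 kg × 6.6 L/kg = 514.8 L
Loading: fill Vd to C_target → 514.8 L × 8 mg/L = 4118 mg
Convert clearance: 122 mL/min × 60 min/h ÷ 1000 mL/L = 7.320 L/h
Maintenance: replace elimination → rate = CL × Css = 7.320 × 8 = 58.56 mg/h

(a) 4120 mg; (b) 58.6 mg/h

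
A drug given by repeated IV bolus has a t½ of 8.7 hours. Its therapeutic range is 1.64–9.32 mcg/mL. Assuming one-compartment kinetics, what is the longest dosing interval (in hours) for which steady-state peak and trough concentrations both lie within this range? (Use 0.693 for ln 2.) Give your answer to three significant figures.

k = 0.693 / t½ = 0.693 / 8.7 = 0.07966 h⁻¹
Between IV bolus doses, concentration decays as C = C₀·e^(−kτ), so C_peak/C_trough = e^(kτ).
τ_max = ln(C_peak/C_trough) / k = ln(9.32/1.64) / 0.07966 = 1.737 / 0.07966 = 21.81 h

21.8 h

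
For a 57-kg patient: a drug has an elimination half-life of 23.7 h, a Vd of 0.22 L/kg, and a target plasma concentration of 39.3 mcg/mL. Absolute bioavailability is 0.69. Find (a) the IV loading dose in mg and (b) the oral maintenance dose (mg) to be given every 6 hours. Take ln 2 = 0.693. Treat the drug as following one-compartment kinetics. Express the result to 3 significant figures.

(a) 493 mg; (b) 125 mg

Total Vd = 0.22 × 57 = 12.54 L
LD = Vd × C = 12.54 × 39.3 = 492.8 mg
CL = 0.693 × Vd / t½ = 0.693 × 12.54 / 23.7 = 0.3667 L/h
D = CL × Css × τ / F = 0.3667 × 39.3 × 6 / 0.69 = 125.3 mg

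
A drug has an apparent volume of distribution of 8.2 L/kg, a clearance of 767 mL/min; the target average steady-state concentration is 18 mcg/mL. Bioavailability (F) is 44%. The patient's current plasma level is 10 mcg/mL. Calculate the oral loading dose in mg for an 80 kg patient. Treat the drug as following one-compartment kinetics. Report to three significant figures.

11900 mg

Vd(total) = 80 kg × 8.2 L/kg = 656.0 L
Concentration deficit ΔC = 18 − 10 = 8.000 mg/L
LD = Vd × ΔC / F = 656.0 × 8.000 / 0.44 = 11930 mg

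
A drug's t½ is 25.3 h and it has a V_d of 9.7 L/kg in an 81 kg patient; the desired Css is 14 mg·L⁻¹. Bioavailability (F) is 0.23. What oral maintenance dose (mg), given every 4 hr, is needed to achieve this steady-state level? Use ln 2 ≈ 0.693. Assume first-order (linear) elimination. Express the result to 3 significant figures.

5240 mg

Vd = 9.7 L/kg × 81 kg = 785.7 L
CL = ln 2 · Vd / t½ = 0.693 × 785.7 / 25.3 = 21.52 L/h
D = CL × Css × τ / F = 21.52 × 14 × 4 / 0.23 = 5240 mg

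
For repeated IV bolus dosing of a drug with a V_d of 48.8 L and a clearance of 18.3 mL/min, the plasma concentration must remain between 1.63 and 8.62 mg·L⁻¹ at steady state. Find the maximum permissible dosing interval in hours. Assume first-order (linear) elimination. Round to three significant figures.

74.0 h

CL = 18.3 mL/min = 18.3 × 0.06 = 1.098 L/h
k = CL / Vd = 1.098 / 48.80 = 0.02250 h⁻¹
Between IV bolus doses, concentration decays as C = C₀·e^(−kτ), so C_peak/C_trough = e^(kτ).
τ_max = ln(C_peak/C_trough) / k = ln(8.62/1.63) / 0.02250 = 1.666 / 0.02250 = 74.04 h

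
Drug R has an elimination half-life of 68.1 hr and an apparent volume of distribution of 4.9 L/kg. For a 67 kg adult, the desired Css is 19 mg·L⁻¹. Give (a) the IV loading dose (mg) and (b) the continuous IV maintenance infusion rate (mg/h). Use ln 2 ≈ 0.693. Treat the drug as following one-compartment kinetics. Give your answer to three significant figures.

(a) 6240 mg; (b) 63.5 mg/h

Total Vd = 4.9 × 67 = 328.3 L
LD = Vd × C = 328.3 × 19 = 6238 mg
CL = 0.693 × Vd / t½ = 0.693 × 328.3 / 68.1 = 3.341 L/h
Infusion rate = CL × Css = 3.341 × 19 = 63.48 mg/h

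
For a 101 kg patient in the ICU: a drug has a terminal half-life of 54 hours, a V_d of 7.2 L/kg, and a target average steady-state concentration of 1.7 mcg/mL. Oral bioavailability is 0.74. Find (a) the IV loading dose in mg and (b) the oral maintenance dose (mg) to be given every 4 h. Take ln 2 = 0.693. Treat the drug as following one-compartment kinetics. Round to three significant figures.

Total Vd = 7.2 × 101 = 727.2 L
LD = Vd × C = 727.2 × 1.7 = 1236 mg
CL = 0.693 × Vd / t½ = 0.693 × 727.2 / 54 = 9.332 L/h
D = CL × Css × τ / F = 9.332 × 1.7 × 4 / 0.74 = 85.75 mg

(a) 1240 mg; (b) 85.8 mg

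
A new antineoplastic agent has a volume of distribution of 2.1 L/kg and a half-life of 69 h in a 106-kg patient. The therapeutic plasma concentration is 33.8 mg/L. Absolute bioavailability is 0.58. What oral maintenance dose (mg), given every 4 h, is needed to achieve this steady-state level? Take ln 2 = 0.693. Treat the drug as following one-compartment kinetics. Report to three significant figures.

521 mg

Total Vd = 2.1 × 106 = 222.6 L
CL = 0.693 × Vd / t½ = 0.693 × 222.6 / 69 = 2.236 L/h
D = CL × Css × τ / F = 2.236 × 33.8 × 4 / 0.58 = 521.2 mg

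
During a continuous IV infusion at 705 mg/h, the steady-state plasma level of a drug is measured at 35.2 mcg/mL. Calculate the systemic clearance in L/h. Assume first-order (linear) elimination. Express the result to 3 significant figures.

20.0 L/h

At steady state, infusion rate = CL × Css, so CL = rate / Css.
CL = 705 / 35.2 = 20.03 L/h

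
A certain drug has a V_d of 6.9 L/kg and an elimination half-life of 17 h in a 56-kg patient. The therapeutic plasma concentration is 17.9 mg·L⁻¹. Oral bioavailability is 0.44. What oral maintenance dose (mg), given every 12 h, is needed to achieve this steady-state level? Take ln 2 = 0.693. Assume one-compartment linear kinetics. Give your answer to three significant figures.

7690 mg

Vd = 6.9 L/kg × 56 kg = 386.4 L
k = 0.693/17 = 0.04076 h⁻¹, so CL = k·Vd = 0.04076 × 386.4 = 15.75 L/h
D = CL × Css × τ / F = 15.75 × 17.9 × 12 / 0.44 = 7689 mg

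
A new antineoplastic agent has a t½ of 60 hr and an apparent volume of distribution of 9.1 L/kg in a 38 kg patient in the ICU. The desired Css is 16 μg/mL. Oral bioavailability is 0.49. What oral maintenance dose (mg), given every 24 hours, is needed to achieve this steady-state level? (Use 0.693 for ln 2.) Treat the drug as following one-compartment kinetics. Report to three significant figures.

Vd(total) = 38 kg × 9.1 L/kg = 345.8 L
k = 0.693/60 = 0.01155 h⁻¹, so CL = k·Vd = 0.01155 × 345.8 = 3.994 L/h
D = CL × Css × τ / F = 3.994 × 16 × 24 / 0.49 = 3130 mg

3130 mg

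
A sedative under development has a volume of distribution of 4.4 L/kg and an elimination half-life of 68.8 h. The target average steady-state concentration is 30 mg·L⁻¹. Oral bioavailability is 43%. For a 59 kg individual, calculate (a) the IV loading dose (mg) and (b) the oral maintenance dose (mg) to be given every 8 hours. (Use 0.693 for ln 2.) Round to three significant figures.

(a) 7790 mg; (b) 1460 mg

Vd(total) = 59 kg × 4.4 L/kg = 259.6 L
LD = Vd × C = 259.6 × 30 = 7788 mg
CL = 0.693 × Vd / t½ = 0.693 × 259.6 / 68.8 = 2.615 L/h
D = CL × Css × τ / F = 2.615 × 30 × 8 / 0.43 = 1460 mg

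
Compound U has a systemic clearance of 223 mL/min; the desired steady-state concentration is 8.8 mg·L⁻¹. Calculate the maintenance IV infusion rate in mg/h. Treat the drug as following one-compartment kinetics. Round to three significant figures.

CL = 223 mL/min = 223 × 0.06 = 13.38 L/h
At steady state, infusion rate equals elimination rate: rate in = CL × Css.
Rate = CL × Css = 13.38 × 8.8 = 117.7 mg/h

118 mg/h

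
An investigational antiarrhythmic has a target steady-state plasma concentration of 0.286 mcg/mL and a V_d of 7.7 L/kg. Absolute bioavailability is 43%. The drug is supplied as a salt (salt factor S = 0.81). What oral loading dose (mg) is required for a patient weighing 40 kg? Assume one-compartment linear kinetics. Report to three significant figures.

Vd = 7.7 L/kg × 40 kg = 308.0 L
LD = Vd × C / F / S = 308.0 × 0.2860 / 0.43 / 0.81 = 252.9 mg

253 mg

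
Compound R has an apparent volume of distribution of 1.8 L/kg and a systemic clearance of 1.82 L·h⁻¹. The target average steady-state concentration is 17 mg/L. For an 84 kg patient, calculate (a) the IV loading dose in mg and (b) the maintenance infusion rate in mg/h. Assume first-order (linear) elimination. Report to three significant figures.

Vd(total) = 84 kg × 1.8 L/kg = 151.2 L
LD = Vd · C_target = 151.2 × 17 = 2570 mg
Maintenance infusion rate = CL × Css = 1.820 × 17 = 30.94 mg/h

(a) 2570 mg; (b) 30.9 mg/h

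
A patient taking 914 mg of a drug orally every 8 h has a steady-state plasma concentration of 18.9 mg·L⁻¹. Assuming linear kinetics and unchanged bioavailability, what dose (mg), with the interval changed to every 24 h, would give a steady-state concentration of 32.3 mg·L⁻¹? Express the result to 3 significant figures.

4690 mg

For first-order elimination, Css ∝ F·D/(CL·τ); F and CL are unchanged, so Css ∝ D/τ.
D₂ = D₁ × (Css,target / Css,current) × (τ₂/τ₁) = 914 × (32.3/18.9) × (24/8) = 4686 mg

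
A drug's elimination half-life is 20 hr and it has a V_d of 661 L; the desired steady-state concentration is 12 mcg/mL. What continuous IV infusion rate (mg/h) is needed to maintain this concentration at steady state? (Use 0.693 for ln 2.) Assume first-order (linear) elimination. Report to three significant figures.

275 mg/h

CL = ln 2 · Vd / t½ = 0.693 × 661.0 / 20 = 22.90 L/h
Infusion rate = CL × Css = 22.90 × 12 = 274.8 mg/h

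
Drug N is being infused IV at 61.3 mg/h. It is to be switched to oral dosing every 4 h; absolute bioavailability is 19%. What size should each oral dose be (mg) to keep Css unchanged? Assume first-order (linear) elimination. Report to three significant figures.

To maintain the same Css, the systemic dosing rate must be unchanged: F·D/τ = infusion rate.
D = rate × τ / F = 61.3 × 4 / 0.19 = 1291 mg

1290 mg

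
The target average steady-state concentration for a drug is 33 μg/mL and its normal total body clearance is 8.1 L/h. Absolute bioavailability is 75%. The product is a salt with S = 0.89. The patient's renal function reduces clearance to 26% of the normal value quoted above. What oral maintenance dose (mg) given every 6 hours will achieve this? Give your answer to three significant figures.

625 mg

Patient clearance = 0.26 × 8.100 = 2.106 L/h
At steady state, dose per interval replaces the amount cleared in that interval: F·S·D/τ = CL·Css.
D = CL × Css × τ / F / S = 2.106 × 33 × 6 / 0.75 / 0.89 = 624.7 mg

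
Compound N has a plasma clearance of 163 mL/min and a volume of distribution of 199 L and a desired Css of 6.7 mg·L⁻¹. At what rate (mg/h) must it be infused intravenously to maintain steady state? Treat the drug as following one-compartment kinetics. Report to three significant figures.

Convert clearance: 163 mL/min × 60 min/h ÷ 1000 mL/L = 9.780 L/h
At steady state, infusion rate equals elimination rate: rate in = CL × Css.
Infusion rate = CL · Css = 9.780 L/h × 6.7 mg/L = 65.53 mg/h

65.5 mg/h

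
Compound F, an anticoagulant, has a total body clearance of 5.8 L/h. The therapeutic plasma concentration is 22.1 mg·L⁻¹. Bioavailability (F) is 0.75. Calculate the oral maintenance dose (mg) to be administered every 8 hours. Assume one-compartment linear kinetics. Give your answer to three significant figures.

D = CL × Css × τ / F = 5.800 × 22.1 × 8 / 0.75 = 1367 mg

1370 mg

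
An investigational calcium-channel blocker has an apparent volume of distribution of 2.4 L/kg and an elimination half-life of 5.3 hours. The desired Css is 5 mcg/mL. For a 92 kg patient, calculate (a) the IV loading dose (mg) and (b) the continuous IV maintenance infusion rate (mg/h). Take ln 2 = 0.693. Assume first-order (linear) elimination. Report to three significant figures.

Total Vd = 2.4 × 92 = 220.8 L
LD = Vd × C = 220.8 × 5 = 1104 mg
CL = 0.693 × Vd / t½ = 0.693 × 220.8 / 5.3 = 28.87 L/h
Infusion rate = CL × Css = 28.87 × 5 = 144.4 mg/h

(a) 1100 mg; (b) 144 mg/h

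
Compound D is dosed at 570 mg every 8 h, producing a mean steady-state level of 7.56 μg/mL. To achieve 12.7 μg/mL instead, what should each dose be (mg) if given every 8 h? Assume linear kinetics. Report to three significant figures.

With linear kinetics, Css is proportional to dose rate (D/τ) at fixed clearance.
D₂ = D₁ × (Css,target / Css,current) = 570 × 12.7/7.56 = 957.5 mg

958 mg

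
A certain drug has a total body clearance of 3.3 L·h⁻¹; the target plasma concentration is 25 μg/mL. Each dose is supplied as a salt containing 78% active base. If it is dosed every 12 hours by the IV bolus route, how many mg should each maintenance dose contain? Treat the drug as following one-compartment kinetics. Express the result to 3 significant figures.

1270 mg

At steady state, dose per interval replaces the amount cleared in that interval: S·D/τ = CL·Css.
D = CL × Css × τ / S = 3.300 × 25 × 12 / 0.78 = 1269 mg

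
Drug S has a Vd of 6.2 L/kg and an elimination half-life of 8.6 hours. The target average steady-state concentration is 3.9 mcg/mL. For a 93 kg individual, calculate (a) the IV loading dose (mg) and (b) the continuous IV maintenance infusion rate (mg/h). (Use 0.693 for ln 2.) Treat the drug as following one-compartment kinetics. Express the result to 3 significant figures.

Total Vd = 6.2 × 93 = 576.6 L
LD = Vd × C = 576.6 × 3.9 = 2249 mg
CL = 0.693 × Vd / t½ = 0.693 × 576.6 / 8.6 = 46.46 L/h
Infusion rate = CL × Css = 46.46 × 3.9 = 181.2 mg/h

(a) 2250 mg; (b) 181 mg/h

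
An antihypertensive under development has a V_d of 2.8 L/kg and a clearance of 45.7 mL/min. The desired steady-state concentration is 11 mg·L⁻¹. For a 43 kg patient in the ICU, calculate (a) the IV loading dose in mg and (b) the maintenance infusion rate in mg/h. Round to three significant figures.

(a) 1320 mg; (b) 30.2 mg/h

Vd = 2.8 L/kg × 43 kg = 120.4 L
Loading: fill Vd to C_target → 120.4 L × 11 mg/L = 1324 mg
CL = 45.7 mL/min = 45.7 × 0.06 = 2.742 L/h
Infusion rate = 2.742 L/h × 11 mg/L = 30.16 mg/h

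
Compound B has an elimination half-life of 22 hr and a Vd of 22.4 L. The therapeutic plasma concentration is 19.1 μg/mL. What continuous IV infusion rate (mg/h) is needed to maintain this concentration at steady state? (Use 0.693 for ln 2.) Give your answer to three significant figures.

13.5 mg/h

k = 0.693/22 = 0.03150 h⁻¹, so CL = k·Vd = 0.03150 × 22.40 = 0.7056 L/h
Infusion rate = CL × Css = 0.7056 × 19.1 = 13.48 mg/h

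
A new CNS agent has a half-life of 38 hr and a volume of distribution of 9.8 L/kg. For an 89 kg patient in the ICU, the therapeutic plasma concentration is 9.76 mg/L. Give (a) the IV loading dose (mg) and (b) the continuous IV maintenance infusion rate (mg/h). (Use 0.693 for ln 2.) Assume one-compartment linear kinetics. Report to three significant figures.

Vd(total) = 89 kg × 9.8 L/kg = 872.2 L
LD = Vd × C = 872.2 × 9.76 = 8513 mg
CL = 0.693 × Vd / t½ = 0.693 × 872.2 / 38 = 15.91 L/h
Infusion rate = CL × Css = 15.91 × 9.76 = 155.3 mg/h

(a) 8510 mg; (b) 155 mg/h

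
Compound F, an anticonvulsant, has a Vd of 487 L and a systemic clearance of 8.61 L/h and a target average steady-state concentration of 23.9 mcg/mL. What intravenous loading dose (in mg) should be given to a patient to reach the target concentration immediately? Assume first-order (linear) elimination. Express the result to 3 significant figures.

11600 mg

LD = Vd × C = 487.0 × 23.90 = 11640 mg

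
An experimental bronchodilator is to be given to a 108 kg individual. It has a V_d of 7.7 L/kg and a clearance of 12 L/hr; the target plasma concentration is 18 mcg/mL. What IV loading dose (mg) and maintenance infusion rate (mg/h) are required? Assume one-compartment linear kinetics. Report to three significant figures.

Total Vd = 7.7 × 108 = 831.6 L
Loading: fill Vd to C_target → 831.6 L × 18 mg/L = 14970 mg
Maintenance: replace elimination → rate = CL × Css = 12.00 × 18 = 216.0 mg/h

(a) 15000 mg; (b) 216 mg/h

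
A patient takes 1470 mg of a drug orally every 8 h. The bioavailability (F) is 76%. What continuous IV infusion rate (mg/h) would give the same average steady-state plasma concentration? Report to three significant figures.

140 mg/h

Equivalent systemic input: infusion rate = F·D/τ.
Rate = 0.76 × 1470 / 8 = 139.7 mg/h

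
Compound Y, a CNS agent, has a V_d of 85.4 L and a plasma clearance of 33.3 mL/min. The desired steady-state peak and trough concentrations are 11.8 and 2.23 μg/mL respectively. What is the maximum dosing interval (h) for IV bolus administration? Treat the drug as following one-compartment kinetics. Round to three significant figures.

CL = 33.3 mL/min = 33.3 × 0.06 = 1.998 L/h
k = CL / Vd = 1.998 / 85.40 = 0.02340 h⁻¹
Between IV bolus doses, concentration decays as C = C₀·e^(−kτ), so C_peak/C_trough = e^(kτ).
τ_max = ln(C_peak/C_trough) / k = ln(11.8/2.23) / 0.02340 = 1.666 / 0.02340 = 71.20 h

71.2 h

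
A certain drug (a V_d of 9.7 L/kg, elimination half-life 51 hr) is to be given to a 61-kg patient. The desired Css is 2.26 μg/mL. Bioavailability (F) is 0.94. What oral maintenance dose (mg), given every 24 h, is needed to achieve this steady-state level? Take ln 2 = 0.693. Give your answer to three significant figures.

464 mg

Total Vd = 9.7 × 61 = 591.7 L
CL = ln 2 · Vd / t½ = 0.693 × 591.7 / 51 = 8.040 L/h
D = CL × Css × τ / F = 8.040 × 2.26 × 24 / 0.94 = 463.9 mg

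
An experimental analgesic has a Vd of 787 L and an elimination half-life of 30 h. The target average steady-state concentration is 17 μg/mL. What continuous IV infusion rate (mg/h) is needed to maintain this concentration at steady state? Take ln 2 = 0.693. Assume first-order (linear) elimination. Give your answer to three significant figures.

309 mg/h

CL = ln 2 · Vd / t½ = 0.693 × 787.0 / 30 = 18.18 L/h
Infusion rate = CL × Css = 18.18 × 17 = 309.1 mg/h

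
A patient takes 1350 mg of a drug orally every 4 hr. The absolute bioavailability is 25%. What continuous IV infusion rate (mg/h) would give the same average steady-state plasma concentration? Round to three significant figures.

84.4 mg/h

Equivalent systemic input: infusion rate = F·D/τ.
Rate = 0.25 × 1350 / 4 = 84.38 mg/h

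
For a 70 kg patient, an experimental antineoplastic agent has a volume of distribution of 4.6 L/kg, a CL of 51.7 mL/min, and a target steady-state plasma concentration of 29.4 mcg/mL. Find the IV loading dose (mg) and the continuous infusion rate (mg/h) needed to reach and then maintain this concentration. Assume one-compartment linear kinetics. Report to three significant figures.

(a) 9470 mg; (b) 91.2 mg/h

Total Vd = 4.6 × 70 = 322.0 L
Loading dose = Vd × C = 322.0 × 29.4 = 9467 mg
CL = 51.7 mL/min × 60/1000 = 3.102 L/h
Infusion rate = 3.102 L/h × 29.4 mg/L = 91.20 mg/h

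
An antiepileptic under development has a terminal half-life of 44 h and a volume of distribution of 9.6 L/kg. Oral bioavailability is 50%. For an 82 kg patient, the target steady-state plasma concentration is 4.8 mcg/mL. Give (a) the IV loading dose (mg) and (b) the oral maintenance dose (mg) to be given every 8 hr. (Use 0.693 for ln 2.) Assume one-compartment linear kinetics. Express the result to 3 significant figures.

Vd(total) = 82 kg × 9.6 L/kg = 787.2 L
LD = Vd × C = 787.2 × 4.8 = 3779 mg
CL = 0.693 × Vd / t½ = 0.693 × 787.2 / 44 = 12.40 L/h
D = CL × Css × τ / F = 12.40 × 4.8 × 8 / 0.5 = 952.3 mg

(a) 3780 mg; (b) 952 mg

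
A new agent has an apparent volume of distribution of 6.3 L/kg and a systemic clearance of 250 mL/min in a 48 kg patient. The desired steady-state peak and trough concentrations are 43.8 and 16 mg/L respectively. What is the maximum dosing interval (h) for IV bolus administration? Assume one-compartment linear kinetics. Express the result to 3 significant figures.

Vd(total) = 48 kg × 6.3 L/kg = 302.4 L
CL = 250 mL/min × 60/1000 = 15.00 L/h
k = CL / Vd = 15.00 / 302.4 = 0.04960 h⁻¹
Between IV bolus doses, concentration decays as C = C₀·e^(−kτ), so C_peak/C_trough = e^(kτ).
τ_max = ln(C_peak/C_trough) / k = ln(43.8/16) / 0.04960 = 1.007 / 0.04960 = 20.30 h

20.3 h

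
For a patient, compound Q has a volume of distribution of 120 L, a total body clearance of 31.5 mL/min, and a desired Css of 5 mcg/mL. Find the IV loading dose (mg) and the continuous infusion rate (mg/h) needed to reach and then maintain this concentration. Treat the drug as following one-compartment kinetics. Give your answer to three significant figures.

LD = Vd · C_target = 120.0 × 5 = 600.0 mg
CL = 31.5 mL/min × 60/1000 = 1.890 L/h
Maintenance infusion rate = CL × Css = 1.890 × 5 = 9.450 mg/h

(a) 600 mg; (b) 9.45 mg/h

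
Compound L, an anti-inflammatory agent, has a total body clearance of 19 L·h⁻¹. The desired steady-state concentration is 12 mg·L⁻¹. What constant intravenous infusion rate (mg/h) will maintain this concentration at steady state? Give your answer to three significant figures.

Rate = CL × Css = 19.00 × 12 = 228.0 mg/h

228 mg/h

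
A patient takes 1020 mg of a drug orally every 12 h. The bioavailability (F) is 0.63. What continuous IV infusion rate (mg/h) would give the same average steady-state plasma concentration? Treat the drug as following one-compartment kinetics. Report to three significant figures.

Equivalent systemic input: infusion rate = F·D/τ.
Rate = 0.63 × 1020 / 12 = 53.55 mg/h

53.6 mg/h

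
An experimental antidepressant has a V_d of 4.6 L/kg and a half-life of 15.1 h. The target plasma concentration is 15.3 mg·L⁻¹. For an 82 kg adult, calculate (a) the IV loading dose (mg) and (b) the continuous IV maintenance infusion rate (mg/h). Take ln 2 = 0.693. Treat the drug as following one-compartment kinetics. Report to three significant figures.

(a) 5770 mg; (b) 265 mg/h

Total Vd = 4.6 × 82 = 377.2 L
LD = Vd × C = 377.2 × 15.3 = 5771 mg
CL = 0.693 × Vd / t½ = 0.693 × 377.2 / 15.1 = 17.31 L/h
Infusion rate = CL × Css = 17.31 × 15.3 = 264.8 mg/h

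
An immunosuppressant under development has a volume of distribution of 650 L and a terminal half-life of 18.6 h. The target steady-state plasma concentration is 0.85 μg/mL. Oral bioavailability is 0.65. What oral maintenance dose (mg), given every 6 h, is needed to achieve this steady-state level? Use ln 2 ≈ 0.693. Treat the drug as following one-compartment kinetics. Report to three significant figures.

190 mg

CL = 0.693 × Vd / t½ = 0.693 × 650.0 / 18.6 = 24.22 L/h
D = CL × Css × τ / F = 24.22 × 0.85 × 6 / 0.65 = 190.0 mg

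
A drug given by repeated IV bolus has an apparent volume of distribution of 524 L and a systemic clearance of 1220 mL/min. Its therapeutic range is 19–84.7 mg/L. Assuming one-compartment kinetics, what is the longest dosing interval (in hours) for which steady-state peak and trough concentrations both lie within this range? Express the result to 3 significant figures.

Convert clearance: 1220 mL/min × 60 min/h ÷ 1000 mL/L = 73.20 L/h
k = CL / Vd = 73.20 / 524.0 = 0.1397 h⁻¹
Between IV bolus doses, concentration decays as C = C₀·e^(−kτ), so C_peak/C_trough = e^(kτ).
τ_max = ln(C_peak/C_trough) / k = ln(84.7/19) / 0.1397 = 1.495 / 0.1397 = 10.70 h

10.7 h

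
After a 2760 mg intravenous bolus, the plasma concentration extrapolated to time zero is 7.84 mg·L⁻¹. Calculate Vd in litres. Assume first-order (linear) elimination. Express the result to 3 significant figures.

352 L

Immediately after an IV bolus, C₀ = Dose / Vd, so Vd = Dose / C₀.
Vd = 2760 / 7.84 = 352.0 L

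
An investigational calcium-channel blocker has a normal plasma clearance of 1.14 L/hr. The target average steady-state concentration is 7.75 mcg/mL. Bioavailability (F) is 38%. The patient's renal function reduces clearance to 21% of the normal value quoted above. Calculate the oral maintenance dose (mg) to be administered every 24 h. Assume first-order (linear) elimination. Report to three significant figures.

117 mg

Patient clearance = 0.21 × 1.140 = 0.2394 L/h
D = CL × Css × τ / F = 0.2394 × 7.75 × 24 / 0.38 = 117.2 mg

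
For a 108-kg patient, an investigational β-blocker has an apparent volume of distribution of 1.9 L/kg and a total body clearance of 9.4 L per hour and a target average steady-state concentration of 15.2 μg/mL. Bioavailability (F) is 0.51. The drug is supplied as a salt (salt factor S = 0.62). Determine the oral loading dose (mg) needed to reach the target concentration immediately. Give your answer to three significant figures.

9860 mg

Total Vd = 1.9 × 108 = 205.2 L
The loading dose fills Vd to the target concentration; clearance is irrelevant here.
LD = Vd × C / F / S = 205.2 × 15.20 / 0.51 / 0.62 = 9864 mg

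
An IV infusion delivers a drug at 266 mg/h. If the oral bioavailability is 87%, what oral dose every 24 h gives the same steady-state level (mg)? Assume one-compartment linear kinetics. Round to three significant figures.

7340 mg

To maintain the same Css, the systemic dosing rate must be unchanged: F·D/τ = infusion rate.
D = rate × τ / F = 266 × 24 / 0.87 = 7338 mg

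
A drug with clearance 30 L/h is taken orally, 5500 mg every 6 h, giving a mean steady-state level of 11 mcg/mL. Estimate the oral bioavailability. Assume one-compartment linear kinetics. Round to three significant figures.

0.360

F·D/τ = CL·Css at steady state → F = CL·Css·τ / D.
F = 30 × 11 × 6 / 5500 = 0.360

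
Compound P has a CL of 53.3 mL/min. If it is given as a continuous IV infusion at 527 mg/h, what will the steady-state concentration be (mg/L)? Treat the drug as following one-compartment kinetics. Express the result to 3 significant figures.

Convert clearance: 53.3 mL/min × 60 min/h ÷ 1000 mL/L = 3.198 L/h
Css = rate / CL = 527 / 3.198 = 164.8 mg/L

165 mg/L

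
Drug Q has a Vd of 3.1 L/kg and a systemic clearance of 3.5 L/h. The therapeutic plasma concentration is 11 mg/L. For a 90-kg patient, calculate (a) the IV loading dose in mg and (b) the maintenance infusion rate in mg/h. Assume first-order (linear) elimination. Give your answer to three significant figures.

Vd = 3.1 L/kg × 90 kg = 279.0 L
Loading: fill Vd to C_target → 279.0 L × 11 mg/L = 3069 mg
Maintenance: replace elimination → rate = CL × Css = 3.500 × 11 = 38.50 mg/h

(a) 3070 mg; (b) 38.5 mg/h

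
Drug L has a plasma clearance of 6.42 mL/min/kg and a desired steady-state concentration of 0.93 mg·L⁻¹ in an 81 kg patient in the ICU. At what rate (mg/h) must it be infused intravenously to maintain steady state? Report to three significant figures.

CL = 6.42 mL/min/kg × 81 kg = 520.0 mL/min = 520.0 × 60/1000 = 31.20 L/h
Rate = CL × Css = 31.20 × 0.93 = 29.02 mg/h

29.0 mg/h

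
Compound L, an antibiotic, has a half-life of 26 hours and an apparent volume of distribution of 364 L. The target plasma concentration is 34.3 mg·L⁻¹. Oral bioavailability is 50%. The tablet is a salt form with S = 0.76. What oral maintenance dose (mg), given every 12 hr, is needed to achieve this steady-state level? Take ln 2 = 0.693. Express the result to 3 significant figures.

CL = 0.693 × Vd / t½ = 0.693 × 364.0 / 26 = 9.702 L/h
D = CL × Css × τ / F / S = 9.702 × 34.3 × 12 / 0.5 / 0.76 = 10510 mg

10500 mg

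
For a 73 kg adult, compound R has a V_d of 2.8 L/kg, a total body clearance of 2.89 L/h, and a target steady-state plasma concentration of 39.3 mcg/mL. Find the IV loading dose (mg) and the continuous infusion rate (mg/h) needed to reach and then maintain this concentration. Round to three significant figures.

(a) 8030 mg; (b) 114 mg/h

Vd = 2.8 L/kg × 73 kg = 204.4 L
LD = Vd · C_target = 204.4 × 39.3 = 8033 mg
Maintenance infusion rate = CL × Css = 2.890 × 39.3 = 113.6 mg/h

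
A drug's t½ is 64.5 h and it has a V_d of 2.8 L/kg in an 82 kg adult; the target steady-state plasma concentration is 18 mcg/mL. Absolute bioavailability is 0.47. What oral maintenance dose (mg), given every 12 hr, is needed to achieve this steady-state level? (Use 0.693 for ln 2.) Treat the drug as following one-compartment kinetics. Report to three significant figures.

Total Vd = 2.8 × 82 = 229.6 L
CL = ln 2 · Vd / t½ = 0.693 × 229.6 / 64.5 = 2.467 L/h
D = CL × Css × τ / F = 2.467 × 18 × 12 / 0.47 = 1134 mg

1130 mg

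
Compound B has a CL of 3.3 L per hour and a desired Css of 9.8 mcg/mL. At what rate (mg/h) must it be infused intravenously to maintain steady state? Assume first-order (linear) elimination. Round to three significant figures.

32.3 mg/h

At steady state, infusion rate equals elimination rate: rate in = CL × Css.
Infusion rate = CL · Css = 3.300 L/h × 9.8 mg/L = 32.34 mg/h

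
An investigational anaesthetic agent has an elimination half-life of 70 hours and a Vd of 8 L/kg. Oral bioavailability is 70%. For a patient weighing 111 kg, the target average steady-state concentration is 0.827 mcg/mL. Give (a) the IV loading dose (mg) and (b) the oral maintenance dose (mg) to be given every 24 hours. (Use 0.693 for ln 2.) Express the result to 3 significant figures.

(a) 734 mg; (b) 249 mg

Vd(total) = 111 kg × 8 L/kg = 888.0 L
LD = Vd × C = 888.0 × 0.827 = 734.4 mg
CL = 0.693 × Vd / t½ = 0.693 × 888.0 / 70 = 8.791 L/h
D = CL × Css × τ / F = 8.791 × 0.827 × 24 / 0.7 = 249.3 mg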